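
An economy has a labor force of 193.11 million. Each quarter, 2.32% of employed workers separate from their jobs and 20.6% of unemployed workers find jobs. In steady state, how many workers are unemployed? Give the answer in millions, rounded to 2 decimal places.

About 19.55 million are unemployed in steady state.

Steady-state unemployment rate u* = s/(s+f) = 2.32/(2.32+20.6) = 0.101222.
Unemployed = u* × labor force = 0.101222 × 193.11 ≈ 19.55 million.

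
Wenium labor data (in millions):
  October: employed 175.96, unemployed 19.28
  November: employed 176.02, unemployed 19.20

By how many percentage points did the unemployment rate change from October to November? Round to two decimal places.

The unemployment rate changed by −0.04 percentage points.

October: labor force = 175.96 + 19.28 = 195.24; u = 19.28/195.24 = 9.88%.
November: labor force = 176.02 + 19.20 = 195.22; u = 19.20/195.22 = 9.84%.
Change = 9.84% − 9.88% = −0.04 pp.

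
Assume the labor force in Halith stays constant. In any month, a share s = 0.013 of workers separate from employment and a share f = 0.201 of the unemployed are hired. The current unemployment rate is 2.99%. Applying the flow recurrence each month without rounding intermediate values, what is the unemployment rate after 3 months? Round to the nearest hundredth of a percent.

With a fixed labor force, u_{t+1} = u_t + s·(1−u_t) − f·u_t = u_t·(1−s−f) + s.
Here 1−s−f = 0.786 and s = 0.013.
u_1 = 0.029900 × 0.786 + 0.013 = 0.036501.
u_2 = 0.036501 × 0.786 + 0.013 = 0.041690.
u_3 = 0.041690 × 0.786 + 0.013 = 0.045768.

Unemployment rate after three months ≈ 4.58%.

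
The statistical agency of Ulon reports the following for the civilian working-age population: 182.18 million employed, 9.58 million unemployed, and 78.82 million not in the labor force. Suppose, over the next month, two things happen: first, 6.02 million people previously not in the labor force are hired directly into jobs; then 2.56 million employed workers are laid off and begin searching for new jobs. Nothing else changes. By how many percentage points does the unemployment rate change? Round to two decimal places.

Initially, labor force = 182.18 + 9.58 = 191.76 million, so u = 9.58/191.76 = 5.00%.
After the first change, employed and labor force both rise by 6.02; unemployed unchanged → E = 188.20, U = 9.58, labor force = 197.78 million.
After the second change, employed falls and unemployed rises by 2.56; labor force unchanged → E = 185.64, U = 12.14, labor force = 197.78 million.
New unemployment rate = 12.14 / 197.78 = 6.14%.
Change = 6.14% − 5.00% = +1.14 percentage points.

The unemployment rate changes by +1.14 percentage points.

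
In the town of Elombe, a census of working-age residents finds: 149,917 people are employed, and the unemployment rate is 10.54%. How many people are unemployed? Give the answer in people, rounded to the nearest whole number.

Let U be the number unemployed. The labor force is E + U, and U/(E+U) = 0.1054.
So U = 0.1054 × 149,917 / (1 − 0.1054) = 15801.25 / 0.8946 ≈ 17,663.

About 17,663 are unemployed.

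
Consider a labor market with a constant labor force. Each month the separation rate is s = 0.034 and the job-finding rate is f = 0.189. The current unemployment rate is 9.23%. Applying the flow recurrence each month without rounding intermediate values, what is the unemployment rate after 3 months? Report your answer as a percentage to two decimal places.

Unemployment rate after three months ≈ 12.42%.

With a fixed labor force, u_{t+1} = u_t + s·(1−u_t) − f·u_t = u_t·(1−s−f) + s.
Here 1−s−f = 0.777 and s = 0.034.
u_1 = 0.092300 × 0.777 + 0.034 = 0.105717.
u_2 = 0.105717 × 0.777 + 0.034 = 0.116142.
u_3 = 0.116142 × 0.777 + 0.034 = 0.124242.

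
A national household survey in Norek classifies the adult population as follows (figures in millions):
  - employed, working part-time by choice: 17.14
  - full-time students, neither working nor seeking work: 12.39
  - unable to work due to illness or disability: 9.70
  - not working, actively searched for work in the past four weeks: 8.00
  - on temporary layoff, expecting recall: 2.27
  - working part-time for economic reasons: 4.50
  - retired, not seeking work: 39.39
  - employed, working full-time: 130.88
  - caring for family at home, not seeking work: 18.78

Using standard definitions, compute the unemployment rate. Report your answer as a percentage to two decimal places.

Unemployment rate ≈ 6.31%.

Employed = 17.14 + 4.50 + 130.88 = 152.52 million (anyone who worked, including part-time for economic reasons, counts as employed).
Unemployed = 8.00 + 2.27 = 10.27 million (jobless and actively searching, or on temporary layoff).
Labor force = 152.52 + 10.27 = 162.79 million.
Unemployment rate = 10.27 / 162.79 = 6.31%.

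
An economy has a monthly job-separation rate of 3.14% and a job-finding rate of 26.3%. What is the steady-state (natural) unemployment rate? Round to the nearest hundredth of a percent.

At steady state the flows balance: s·E = f·U, so U/(E+U) = s/(s+f).
u* = 3.14 / (3.14 + 26.3) = 3.14 / 29.44 = 10.67%.

Steady-state unemployment rate ≈ 10.67%.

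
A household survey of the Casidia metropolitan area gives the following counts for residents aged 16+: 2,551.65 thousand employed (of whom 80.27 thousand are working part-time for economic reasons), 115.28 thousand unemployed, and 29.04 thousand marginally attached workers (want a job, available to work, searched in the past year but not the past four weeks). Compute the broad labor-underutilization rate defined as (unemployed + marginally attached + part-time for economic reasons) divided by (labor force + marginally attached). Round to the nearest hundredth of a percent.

Broad underutilization rate ≈ 8.33%.

Labor force = 2,551.65 + 115.28 = 2,666.93 thousand.
Numerator = 115.28 + 29.04 + 80.27 = 224.59 thousand.
Denominator = 2,666.93 + 29.04 = 2,695.97 thousand.
Broad rate = 224.59 / 2,695.97 = 8.33%.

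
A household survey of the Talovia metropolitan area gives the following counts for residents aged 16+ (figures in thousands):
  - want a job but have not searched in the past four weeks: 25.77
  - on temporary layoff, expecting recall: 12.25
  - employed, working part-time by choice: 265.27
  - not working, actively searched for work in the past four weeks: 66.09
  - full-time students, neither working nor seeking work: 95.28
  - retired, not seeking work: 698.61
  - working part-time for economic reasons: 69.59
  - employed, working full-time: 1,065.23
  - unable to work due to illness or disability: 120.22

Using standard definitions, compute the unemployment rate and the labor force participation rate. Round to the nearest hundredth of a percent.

Unemployment rate ≈ 5.30%; labor force participation rate ≈ 61.13%.

Employed = 265.27 + 69.59 + 1,065.23 = 1,400.09 thousand (anyone who worked, including part-time for economic reasons, counts as employed).
Unemployed = 12.25 + 66.09 = 78.34 thousand (jobless and actively searching, or on temporary layoff).
Labor force = 1,400.09 + 78.34 = 1,478.43 thousand.
Not in labor force = 25.77 + 95.28 + 698.61 + 120.22 = 939.88 thousand (those not working and not actively searching are outside the labor force — including those who want a job but have given up searching).
Civilian working-age population = 1,478.43 + 939.88 = 2,418.31 thousand.
Unemployment rate = 78.34 / 1,478.43 = 5.30%.
Labor force participation rate = 1,478.43 / 2,418.31 = 61.13%.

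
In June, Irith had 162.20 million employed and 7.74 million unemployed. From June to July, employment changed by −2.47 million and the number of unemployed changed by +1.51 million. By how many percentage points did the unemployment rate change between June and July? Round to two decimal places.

June: labor force = 162.20 + 7.74 = 169.94; u = 7.74/169.94 = 4.55%.
July: labor force = 159.73 + 9.25 = 168.98; u = 9.25/168.98 = 5.47%.
Change = 5.47% − 4.55% = +0.92 pp.

The unemployment rate changed by +0.92 percentage points.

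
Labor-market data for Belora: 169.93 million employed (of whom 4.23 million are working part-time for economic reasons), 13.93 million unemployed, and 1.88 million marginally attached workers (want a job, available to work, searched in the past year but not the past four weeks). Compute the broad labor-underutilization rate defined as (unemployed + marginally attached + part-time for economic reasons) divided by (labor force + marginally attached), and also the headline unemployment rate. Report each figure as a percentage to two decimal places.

Labor force = 169.93 + 13.93 = 183.86 million.
Numerator = 13.93 + 1.88 + 4.23 = 20.04 million.
Denominator = 183.86 + 1.88 = 185.74 million.
Broad rate = 20.04 / 185.74 = 10.79%.
Headline unemployment rate = 13.93 / 183.86 = 7.58%.

Broad underutilization rate ≈ 10.79%; headline unemployment rate ≈ 7.58%.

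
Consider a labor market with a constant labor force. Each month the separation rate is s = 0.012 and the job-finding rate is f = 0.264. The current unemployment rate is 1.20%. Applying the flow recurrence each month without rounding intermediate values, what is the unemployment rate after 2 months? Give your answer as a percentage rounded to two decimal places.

With a fixed labor force, u_{t+1} = u_t + s·(1−u_t) − f·u_t = u_t·(1−s−f) + s.
Here 1−s−f = 0.724 and s = 0.012.
u_1 = 0.012000 × 0.724 + 0.012 = 0.020688.
u_2 = 0.020688 × 0.724 + 0.012 = 0.026978.

Unemployment rate after two months ≈ 2.70%.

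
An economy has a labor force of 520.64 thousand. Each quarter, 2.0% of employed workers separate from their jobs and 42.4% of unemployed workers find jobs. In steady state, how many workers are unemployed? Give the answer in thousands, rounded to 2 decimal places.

About 23.45 thousand are unemployed in steady state.

Steady-state unemployment rate u* = s/(s+f) = 2.0/(2.0+42.4) = 0.045045.
Unemployed = u* × labor force = 0.045045 × 520.64 ≈ 23.45 thousand.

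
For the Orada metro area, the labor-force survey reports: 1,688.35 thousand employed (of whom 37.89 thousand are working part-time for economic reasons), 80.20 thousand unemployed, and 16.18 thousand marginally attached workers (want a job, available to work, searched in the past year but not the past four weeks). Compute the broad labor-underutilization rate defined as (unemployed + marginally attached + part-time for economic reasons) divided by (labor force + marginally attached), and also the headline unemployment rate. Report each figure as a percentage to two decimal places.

Labor force = 1,688.35 + 80.20 = 1,768.55 thousand.
Numerator = 80.20 + 16.18 + 37.89 = 134.27 thousand.
Denominator = 1,768.55 + 16.18 = 1,784.73 thousand.
Broad rate = 134.27 / 1,784.73 = 7.52%.
Headline unemployment rate = 80.20 / 1,768.55 = 4.53%.

Broad underutilization rate ≈ 7.52%; headline unemployment rate ≈ 4.53%.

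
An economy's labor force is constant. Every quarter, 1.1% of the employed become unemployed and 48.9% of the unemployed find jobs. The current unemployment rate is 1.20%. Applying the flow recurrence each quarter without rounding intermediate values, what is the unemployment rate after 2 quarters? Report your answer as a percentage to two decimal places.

Unemployment rate after two quarters ≈ 1.95%.

With a fixed labor force, u_{t+1} = u_t + s·(1−u_t) − f·u_t = u_t·(1−s−f) + s.
Here 1−s−f = 0.500 and s = 0.011.
u_1 = 0.012000 × 0.500 + 0.011 = 0.017000.
u_2 = 0.017000 × 0.500 + 0.011 = 0.019500.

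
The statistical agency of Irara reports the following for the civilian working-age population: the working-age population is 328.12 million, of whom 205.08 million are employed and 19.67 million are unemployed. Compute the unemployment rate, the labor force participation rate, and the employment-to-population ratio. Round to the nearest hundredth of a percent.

Unemployment rate ≈ 8.75%; labor force participation rate ≈ 68.50%; employment-population ratio ≈ 62.50%.

Labor force = employed + unemployed = 205.08 + 19.67 = 224.75 million.
Unemployment rate = 19.67 / 224.75 = 8.75%.
Labor force participation rate = 224.75 / 328.12 = 68.50%.
Employment-population ratio = 205.08 / 328.12 = 62.50%.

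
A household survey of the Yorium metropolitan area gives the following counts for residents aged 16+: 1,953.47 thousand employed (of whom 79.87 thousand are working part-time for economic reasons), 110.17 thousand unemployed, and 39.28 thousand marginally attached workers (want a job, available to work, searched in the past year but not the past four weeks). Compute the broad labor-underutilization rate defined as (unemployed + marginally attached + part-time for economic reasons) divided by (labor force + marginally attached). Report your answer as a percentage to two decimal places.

Broad underutilization rate ≈ 10.90%.

Labor force = 1,953.47 + 110.17 = 2,063.64 thousand.
Numerator = 110.17 + 39.28 + 79.87 = 229.32 thousand.
Denominator = 2,063.64 + 39.28 = 2,102.92 thousand.
Broad rate = 229.32 / 2,102.92 = 10.90%.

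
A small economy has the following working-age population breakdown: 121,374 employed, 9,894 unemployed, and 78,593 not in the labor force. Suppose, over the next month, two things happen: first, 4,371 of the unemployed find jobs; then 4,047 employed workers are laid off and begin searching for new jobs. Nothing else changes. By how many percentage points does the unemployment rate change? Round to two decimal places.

The unemployment rate changes by −0.25 percentage points.

Initially, labor force = 121,374 + 9,894 = 131,268, so u = 9,894/131,268 = 7.54%.
After the first change, unemployed falls and employed rises by 4,371; labor force unchanged → E = 125,745, U = 5,523, labor force = 131,268.
After the second change, employed falls and unemployed rises by 4,047; labor force unchanged → E = 121,698, U = 9,570, labor force = 131,268.
New unemployment rate = 9,570 / 131,268 = 7.29%.
Change = 7.29% − 7.54% = −0.25 percentage points.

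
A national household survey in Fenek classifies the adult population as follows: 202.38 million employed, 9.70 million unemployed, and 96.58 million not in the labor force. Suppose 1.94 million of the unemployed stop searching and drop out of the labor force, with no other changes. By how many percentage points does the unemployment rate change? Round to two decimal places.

The unemployment rate changes by −0.88 percentage points.

Initially, labor force = 202.38 + 9.70 = 212.08 million, so u = 9.70/212.08 = 4.57%.
After the change, unemployed and labor force both fall by 1.94 → E = 202.38, U = 7.76, labor force = 210.14 million.
New unemployment rate = 7.76 / 210.14 = 3.69%.
Change = 3.69% − 4.57% = −0.88 percentage points.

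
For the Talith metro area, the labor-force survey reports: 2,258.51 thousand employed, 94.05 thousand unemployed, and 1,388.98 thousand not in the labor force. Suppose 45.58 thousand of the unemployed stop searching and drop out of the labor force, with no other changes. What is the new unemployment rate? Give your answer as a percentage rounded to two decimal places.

New unemployment rate ≈ 2.10%.

Initially, labor force = 2,258.51 + 94.05 = 2,352.56 thousand, so u = 94.05/2,352.56 = 4.00%.
After the change, unemployed and labor force both fall by 45.58 → E = 2,258.51, U = 48.47, labor force = 2,306.98 thousand.
New unemployment rate = 48.47 / 2,306.98 = 2.10%.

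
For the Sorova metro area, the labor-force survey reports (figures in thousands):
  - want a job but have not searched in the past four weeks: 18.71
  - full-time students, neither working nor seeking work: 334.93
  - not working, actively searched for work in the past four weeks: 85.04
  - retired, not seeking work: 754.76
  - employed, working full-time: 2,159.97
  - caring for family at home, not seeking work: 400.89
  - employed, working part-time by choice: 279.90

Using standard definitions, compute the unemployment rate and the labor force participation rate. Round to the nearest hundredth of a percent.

Employed = 2,159.97 + 279.90 = 2,439.87 thousand.
Unemployed = 85.04 thousand.
Labor force = 2,439.87 + 85.04 = 2,524.91 thousand.
Not in labor force = 18.71 + 334.93 + 754.76 + 400.89 = 1,509.29 thousand (those not working and not actively searching are outside the labor force — including those who want a job but have given up searching).
Civilian working-age population = 2,524.91 + 1,509.29 = 4,034.20 thousand.
Unemployment rate = 85.04 / 2,524.91 = 3.37%.
Labor force participation rate = 2,524.91 / 4,034.20 = 62.59%.

Unemployment rate ≈ 3.37%; labor force participation rate ≈ 62.59%.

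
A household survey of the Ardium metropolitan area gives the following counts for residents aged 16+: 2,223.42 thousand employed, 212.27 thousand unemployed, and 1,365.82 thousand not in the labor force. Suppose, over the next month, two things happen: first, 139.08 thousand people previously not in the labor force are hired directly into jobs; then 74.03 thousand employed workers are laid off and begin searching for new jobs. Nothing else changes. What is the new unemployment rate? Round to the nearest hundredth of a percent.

New unemployment rate ≈ 11.12%.

Initially, labor force = 2,223.42 + 212.27 = 2,435.69 thousand, so u = 212.27/2,435.69 = 8.71%.
After the first change, employed and labor force both rise by 139.08; unemployed unchanged → E = 2,362.50, U = 212.27, labor force = 2,574.77 thousand.
After the second change, employed falls and unemployed rises by 74.03; labor force unchanged → E = 2,288.47, U = 286.30, labor force = 2,574.77 thousand.
New unemployment rate = 286.30 / 2,574.77 = 11.12%.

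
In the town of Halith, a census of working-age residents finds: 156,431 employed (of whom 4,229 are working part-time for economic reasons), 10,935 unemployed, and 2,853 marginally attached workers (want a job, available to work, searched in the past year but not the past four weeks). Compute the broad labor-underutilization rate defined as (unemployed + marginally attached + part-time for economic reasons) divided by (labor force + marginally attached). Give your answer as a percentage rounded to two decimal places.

Labor force = 156,431 + 10,935 = 167,366.
Numerator = 10,935 + 2,853 + 4,229 = 18,017.
Denominator = 167,366 + 2,853 = 170,219.
Broad rate = 18,017 / 170,219 = 10.58%.

Broad underutilization rate ≈ 10.58%.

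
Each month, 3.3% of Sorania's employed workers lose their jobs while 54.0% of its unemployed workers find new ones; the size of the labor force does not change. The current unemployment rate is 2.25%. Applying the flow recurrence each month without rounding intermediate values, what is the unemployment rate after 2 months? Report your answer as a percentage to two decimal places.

Unemployment rate after two months ≈ 5.12%.

With a fixed labor force, u_{t+1} = u_t + s·(1−u_t) − f·u_t = u_t·(1−s−f) + s.
Here 1−s−f = 0.427 and s = 0.033.
u_1 = 0.022500 × 0.427 + 0.033 = 0.042607.
u_2 = 0.042607 × 0.427 + 0.033 = 0.051193.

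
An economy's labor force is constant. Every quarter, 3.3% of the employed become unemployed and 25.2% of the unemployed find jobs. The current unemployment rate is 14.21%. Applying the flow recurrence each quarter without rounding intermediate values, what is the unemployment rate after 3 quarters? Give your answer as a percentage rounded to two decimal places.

With a fixed labor force, u_{t+1} = u_t + s·(1−u_t) − f·u_t = u_t·(1−s−f) + s.
Here 1−s−f = 0.715 and s = 0.033.
u_1 = 0.142100 × 0.715 + 0.033 = 0.134601.
u_2 = 0.134601 × 0.715 + 0.033 = 0.129240.
u_3 = 0.129240 × 0.715 + 0.033 = 0.125407.

Unemployment rate after three quarters ≈ 12.54%.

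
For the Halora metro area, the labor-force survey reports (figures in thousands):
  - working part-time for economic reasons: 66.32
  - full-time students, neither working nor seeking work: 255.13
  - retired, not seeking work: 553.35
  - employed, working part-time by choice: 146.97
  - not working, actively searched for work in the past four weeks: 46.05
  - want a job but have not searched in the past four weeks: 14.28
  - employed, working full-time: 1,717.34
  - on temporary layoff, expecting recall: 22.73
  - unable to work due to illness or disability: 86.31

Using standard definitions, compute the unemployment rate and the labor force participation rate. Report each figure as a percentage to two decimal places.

Unemployment rate ≈ 3.44%; labor force participation rate ≈ 68.74%.

Employed = 66.32 + 146.97 + 1,717.34 = 1,930.63 thousand (anyone who worked, including part-time for economic reasons, counts as employed).
Unemployed = 46.05 + 22.73 = 68.78 thousand (jobless and actively searching, or on temporary layoff).
Labor force = 1,930.63 + 68.78 = 1,999.41 thousand.
Not in labor force = 255.13 + 553.35 + 14.28 + 86.31 = 909.07 thousand (those not working and not actively searching are outside the labor force — including those who want a job but have given up searching).
Civilian working-age population = 1,999.41 + 909.07 = 2,908.48 thousand.
Unemployment rate = 68.78 / 1,999.41 = 3.44%.
Labor force participation rate = 1,999.41 / 2,908.48 = 68.74%.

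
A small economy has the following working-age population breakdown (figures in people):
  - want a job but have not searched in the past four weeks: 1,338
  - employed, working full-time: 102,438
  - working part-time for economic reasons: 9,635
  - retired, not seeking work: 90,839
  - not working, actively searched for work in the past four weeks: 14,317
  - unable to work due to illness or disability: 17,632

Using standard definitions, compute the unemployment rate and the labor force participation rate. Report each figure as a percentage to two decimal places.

Unemployment rate ≈ 11.33%; labor force participation rate ≈ 53.51%.

Employed = 102,438 + 9,635 = 112,073 (anyone who worked, including part-time for economic reasons, counts as employed).
Unemployed = 14,317.
Labor force = 112,073 + 14,317 = 126,390.
Not in labor force = 1,338 + 90,839 + 17,632 = 109,809 (those not working and not actively searching are outside the labor force — including those who want a job but have given up searching).
Civilian working-age population = 126,390 + 109,809 = 236,199.
Unemployment rate = 14,317 / 126,390 = 11.33%.
Labor force participation rate = 126,390 / 236,199 = 53.51%.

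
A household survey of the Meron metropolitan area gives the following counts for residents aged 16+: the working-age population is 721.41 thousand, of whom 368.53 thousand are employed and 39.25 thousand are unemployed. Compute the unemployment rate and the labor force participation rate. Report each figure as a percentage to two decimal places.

Unemployment rate ≈ 9.63%; labor force participation rate ≈ 56.53%.

Labor force = employed + unemployed = 368.53 + 39.25 = 407.78 thousand.
Unemployment rate = 39.25 / 407.78 = 9.63%.
Labor force participation rate = 407.78 / 721.41 = 56.53%.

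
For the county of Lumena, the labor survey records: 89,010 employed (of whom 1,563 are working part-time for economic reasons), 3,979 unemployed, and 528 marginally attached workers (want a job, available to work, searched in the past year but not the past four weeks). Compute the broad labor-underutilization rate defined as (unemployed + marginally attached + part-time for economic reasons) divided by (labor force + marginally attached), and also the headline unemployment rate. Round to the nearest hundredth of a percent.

Broad underutilization rate ≈ 6.49%; headline unemployment rate ≈ 4.28%.

Labor force = 89,010 + 3,979 = 92,989.
Numerator = 3,979 + 528 + 1,563 = 6,070.
Denominator = 92,989 + 528 = 93,517.
Broad rate = 6,070 / 93,517 = 6.49%.
Headline unemployment rate = 3,979 / 92,989 = 4.28%.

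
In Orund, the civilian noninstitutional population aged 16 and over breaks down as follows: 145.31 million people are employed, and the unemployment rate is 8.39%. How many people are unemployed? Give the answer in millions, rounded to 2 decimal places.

Let U be the number unemployed. The labor force is E + U, and U/(E+U) = 0.0839.
So U = 0.0839 × 145.31 / (1 − 0.0839) = 12.1915 / 0.9161 ≈ 13.31 million.

About 13.31 million are unemployed.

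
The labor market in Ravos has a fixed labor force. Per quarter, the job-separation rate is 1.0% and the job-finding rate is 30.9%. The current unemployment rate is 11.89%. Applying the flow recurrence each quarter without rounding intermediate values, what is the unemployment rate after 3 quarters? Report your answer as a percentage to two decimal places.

Unemployment rate after three quarters ≈ 5.90%.

With a fixed labor force, u_{t+1} = u_t + s·(1−u_t) − f·u_t = u_t·(1−s−f) + s.
Here 1−s−f = 0.681 and s = 0.010.
u_1 = 0.118900 × 0.681 + 0.010 = 0.090971.
u_2 = 0.090971 × 0.681 + 0.010 = 0.071951.
u_3 = 0.071951 × 0.681 + 0.010 = 0.058999.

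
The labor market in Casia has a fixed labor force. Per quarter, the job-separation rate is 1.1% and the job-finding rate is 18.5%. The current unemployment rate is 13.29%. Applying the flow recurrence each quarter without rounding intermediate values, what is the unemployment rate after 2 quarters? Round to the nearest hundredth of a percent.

Unemployment rate after two quarters ≈ 10.58%.

With a fixed labor force, u_{t+1} = u_t + s·(1−u_t) − f·u_t = u_t·(1−s−f) + s.
Here 1−s−f = 0.804 and s = 0.011.
u_1 = 0.132900 × 0.804 + 0.011 = 0.117852.
u_2 = 0.117852 × 0.804 + 0.011 = 0.105753.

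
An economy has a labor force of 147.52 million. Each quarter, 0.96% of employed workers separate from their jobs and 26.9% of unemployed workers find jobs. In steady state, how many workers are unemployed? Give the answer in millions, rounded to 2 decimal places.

Steady-state unemployment rate u* = s/(s+f) = 0.96/(0.96+26.9) = 0.034458.
Unemployed = u* × labor force = 0.034458 × 147.52 ≈ 5.08 million.

About 5.08 million are unemployed in steady state.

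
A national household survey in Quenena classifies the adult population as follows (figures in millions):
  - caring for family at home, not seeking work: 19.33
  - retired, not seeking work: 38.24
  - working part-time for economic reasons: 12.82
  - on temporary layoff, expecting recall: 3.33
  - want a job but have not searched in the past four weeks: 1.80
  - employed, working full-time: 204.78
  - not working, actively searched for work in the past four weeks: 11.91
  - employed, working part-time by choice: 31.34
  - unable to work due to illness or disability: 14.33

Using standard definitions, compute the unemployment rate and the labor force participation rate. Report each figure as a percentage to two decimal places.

Unemployment rate ≈ 5.77%; labor force participation rate ≈ 78.19%.

Employed = 12.82 + 204.78 + 31.34 = 248.94 million (anyone who worked, including part-time for economic reasons, counts as employed).
Unemployed = 3.33 + 11.91 = 15.24 million (jobless and actively searching, or on temporary layoff).
Labor force = 248.94 + 15.24 = 264.18 million.
Not in labor force = 19.33 + 38.24 + 1.80 + 14.33 = 73.70 million (those not working and not actively searching are outside the labor force — including those who want a job but have given up searching).
Civilian working-age population = 264.18 + 73.70 = 337.88 million.
Unemployment rate = 15.24 / 264.18 = 5.77%.
Labor force participation rate = 264.18 / 337.88 = 78.19%.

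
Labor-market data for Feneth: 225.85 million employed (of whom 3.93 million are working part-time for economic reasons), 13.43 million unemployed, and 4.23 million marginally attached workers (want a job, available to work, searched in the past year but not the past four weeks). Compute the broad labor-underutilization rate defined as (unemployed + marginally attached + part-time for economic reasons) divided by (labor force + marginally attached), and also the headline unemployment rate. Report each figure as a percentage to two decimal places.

Broad underutilization rate ≈ 8.87%; headline unemployment rate ≈ 5.61%.

Labor force = 225.85 + 13.43 = 239.28 million.
Numerator = 13.43 + 4.23 + 3.93 = 21.59 million.
Denominator = 239.28 + 4.23 = 243.51 million.
Broad rate = 21.59 / 243.51 = 8.87%.
Headline unemployment rate = 13.43 / 239.28 = 5.61%.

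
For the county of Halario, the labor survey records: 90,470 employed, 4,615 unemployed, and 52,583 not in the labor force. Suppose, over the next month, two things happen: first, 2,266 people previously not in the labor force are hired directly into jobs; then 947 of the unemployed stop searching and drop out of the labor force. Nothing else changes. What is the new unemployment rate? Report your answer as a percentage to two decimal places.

New unemployment rate ≈ 3.80%.

Initially, labor force = 90,470 + 4,615 = 95,085, so u = 4,615/95,085 = 4.85%.
After the first change, employed and labor force both rise by 2,266; unemployed unchanged → E = 92,736, U = 4,615, labor force = 97,351.
After the second change, unemployed and labor force both fall by 947 → E = 92,736, U = 3,668, labor force = 96,404.
New unemployment rate = 3,668 / 96,404 = 3.80%.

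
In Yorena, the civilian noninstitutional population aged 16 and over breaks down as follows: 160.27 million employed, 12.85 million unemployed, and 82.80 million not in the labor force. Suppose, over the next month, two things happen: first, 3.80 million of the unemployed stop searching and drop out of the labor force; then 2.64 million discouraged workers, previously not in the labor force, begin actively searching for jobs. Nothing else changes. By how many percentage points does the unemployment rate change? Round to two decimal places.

The unemployment rate changes by −0.62 percentage points.

Initially, labor force = 160.27 + 12.85 = 173.12 million, so u = 12.85/173.12 = 7.42%.
After the first change, unemployed and labor force both fall by 3.80 → E = 160.27, U = 9.05, labor force = 169.32 million.
After the second change, unemployed and labor force both rise by 2.64 → E = 160.27, U = 11.69, labor force = 171.96 million.
New unemployment rate = 11.69 / 171.96 = 6.80%.
Change = 6.80% − 7.42% = −0.62 percentage points.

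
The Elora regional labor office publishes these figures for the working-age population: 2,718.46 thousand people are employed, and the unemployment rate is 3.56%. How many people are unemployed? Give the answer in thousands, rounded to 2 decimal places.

About 100.35 thousand are unemployed.

Let U be the number unemployed. The labor force is E + U, and U/(E+U) = 0.0356.
So U = 0.0356 × 2,718.46 / (1 − 0.0356) = 96.7772 / 0.9644 ≈ 100.35 thousand.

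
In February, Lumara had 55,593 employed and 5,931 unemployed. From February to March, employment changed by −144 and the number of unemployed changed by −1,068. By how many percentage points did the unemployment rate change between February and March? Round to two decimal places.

The unemployment rate changed by −1.58 percentage points.

February: labor force = 55,593 + 5,931 = 61,524; u = 5,931/61,524 = 9.64%.
March: labor force = 55,449 + 4,863 = 60,312; u = 4,863/60,312 = 8.06%.
Change = 8.06% − 9.64% = −1.58 pp.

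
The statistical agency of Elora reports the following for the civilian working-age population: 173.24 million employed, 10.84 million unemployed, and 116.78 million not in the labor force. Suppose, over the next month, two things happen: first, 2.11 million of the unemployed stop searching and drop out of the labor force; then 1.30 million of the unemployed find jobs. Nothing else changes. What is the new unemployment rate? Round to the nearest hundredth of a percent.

Initially, labor force = 173.24 + 10.84 = 184.08 million, so u = 10.84/184.08 = 5.89%.
After the first change, unemployed and labor force both fall by 2.11 → E = 173.24, U = 8.73, labor force = 181.97 million.
After the second change, unemployed falls and employed rises by 1.30; labor force unchanged → E = 174.54, U = 7.43, labor force = 181.97 million.
New unemployment rate = 7.43 / 181.97 = 4.08%.

New unemployment rate ≈ 4.08%.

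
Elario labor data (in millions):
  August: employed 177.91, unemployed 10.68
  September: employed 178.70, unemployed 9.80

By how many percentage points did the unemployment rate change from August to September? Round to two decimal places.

The unemployment rate changed by −0.46 percentage points.

August: labor force = 177.91 + 10.68 = 188.59; u = 10.68/188.59 = 5.66%.
September: labor force = 178.70 + 9.80 = 188.50; u = 9.80/188.50 = 5.20%.
Change = 5.20% − 5.66% = −0.46 pp.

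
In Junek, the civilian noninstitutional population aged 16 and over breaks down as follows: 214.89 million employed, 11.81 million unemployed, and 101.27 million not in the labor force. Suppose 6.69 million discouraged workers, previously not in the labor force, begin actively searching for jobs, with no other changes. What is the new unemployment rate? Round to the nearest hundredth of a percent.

Initially, labor force = 214.89 + 11.81 = 226.70 million, so u = 11.81/226.70 = 5.21%.
After the change, unemployed and labor force both rise by 6.69 → E = 214.89, U = 18.50, labor force = 233.39 million.
New unemployment rate = 18.50 / 233.39 = 7.93%.

New unemployment rate ≈ 7.93%.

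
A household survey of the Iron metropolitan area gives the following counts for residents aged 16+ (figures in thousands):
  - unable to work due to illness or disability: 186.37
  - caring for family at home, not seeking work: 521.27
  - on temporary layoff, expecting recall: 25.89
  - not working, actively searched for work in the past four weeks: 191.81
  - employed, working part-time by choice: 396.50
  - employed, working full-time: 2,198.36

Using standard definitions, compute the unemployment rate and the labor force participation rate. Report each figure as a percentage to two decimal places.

Unemployment rate ≈ 7.74%; labor force participation rate ≈ 79.90%.

Employed = 396.50 + 2,198.36 = 2,594.86 thousand.
Unemployed = 25.89 + 191.81 = 217.70 thousand (jobless and actively searching, or on temporary layoff).
Labor force = 2,594.86 + 217.70 = 2,812.56 thousand.
Not in labor force = 186.37 + 521.27 = 707.64 thousand (those not working and not actively searching are outside the labor force).
Civilian working-age population = 2,812.56 + 707.64 = 3,520.20 thousand.
Unemployment rate = 217.70 / 2,812.56 = 7.74%.
Labor force participation rate = 2,812.56 / 3,520.20 = 79.90%.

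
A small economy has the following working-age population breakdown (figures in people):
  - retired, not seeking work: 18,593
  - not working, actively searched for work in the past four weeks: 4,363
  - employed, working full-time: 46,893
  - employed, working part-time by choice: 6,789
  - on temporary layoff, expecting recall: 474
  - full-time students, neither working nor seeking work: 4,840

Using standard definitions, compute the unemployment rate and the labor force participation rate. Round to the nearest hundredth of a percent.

Unemployment rate ≈ 8.27%; labor force participation rate ≈ 71.41%.

Employed = 46,893 + 6,789 = 53,682.
Unemployed = 4,363 + 474 = 4,837 (jobless and actively searching, or on temporary layoff).
Labor force = 53,682 + 4,837 = 58,519.
Not in labor force = 18,593 + 4,840 = 23,433 (those not working and not actively searching are outside the labor force).
Civilian working-age population = 58,519 + 23,433 = 81,952.
Unemployment rate = 4,837 / 58,519 = 8.27%.
Labor force participation rate = 58,519 / 81,952 = 71.41%.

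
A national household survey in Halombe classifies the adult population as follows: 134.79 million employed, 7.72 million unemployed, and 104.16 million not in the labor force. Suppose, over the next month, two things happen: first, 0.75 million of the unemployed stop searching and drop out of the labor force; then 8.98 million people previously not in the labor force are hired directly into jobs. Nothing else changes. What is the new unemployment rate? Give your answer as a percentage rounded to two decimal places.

Initially, labor force = 134.79 + 7.72 = 142.51 million, so u = 7.72/142.51 = 5.42%.
After the first change, unemployed and labor force both fall by 0.75 → E = 134.79, U = 6.97, labor force = 141.76 million.
After the second change, employed and labor force both rise by 8.98; unemployed unchanged → E = 143.77, U = 6.97, labor force = 150.74 million.
New unemployment rate = 6.97 / 150.74 = 4.62%.

New unemployment rate ≈ 4.62%.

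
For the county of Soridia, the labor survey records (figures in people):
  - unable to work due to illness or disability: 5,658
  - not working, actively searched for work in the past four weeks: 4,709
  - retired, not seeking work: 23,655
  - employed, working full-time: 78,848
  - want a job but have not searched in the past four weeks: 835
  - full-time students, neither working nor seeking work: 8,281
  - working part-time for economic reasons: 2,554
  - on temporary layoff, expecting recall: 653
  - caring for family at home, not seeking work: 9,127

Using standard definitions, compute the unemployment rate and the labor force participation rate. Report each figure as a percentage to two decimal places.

Unemployment rate ≈ 6.18%; labor force participation rate ≈ 64.59%.

Employed = 78,848 + 2,554 = 81,402 (anyone who worked, including part-time for economic reasons, counts as employed).
Unemployed = 4,709 + 653 = 5,362 (jobless and actively searching, or on temporary layoff).
Labor force = 81,402 + 5,362 = 86,764.
Not in labor force = 5,658 + 23,655 + 835 + 8,281 + 9,127 = 47,556 (those not working and not actively searching are outside the labor force — including those who want a job but have given up searching).
Civilian working-age population = 86,764 + 47,556 = 134,320.
Unemployment rate = 5,362 / 86,764 = 6.18%.
Labor force participation rate = 86,764 / 134,320 = 64.59%.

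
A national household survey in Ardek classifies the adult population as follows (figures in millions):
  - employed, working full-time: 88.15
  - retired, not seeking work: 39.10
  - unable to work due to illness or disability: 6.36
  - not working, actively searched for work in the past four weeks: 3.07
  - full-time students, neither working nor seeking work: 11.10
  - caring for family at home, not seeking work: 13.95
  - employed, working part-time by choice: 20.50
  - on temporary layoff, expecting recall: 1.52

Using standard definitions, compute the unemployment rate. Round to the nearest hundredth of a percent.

Unemployment rate ≈ 4.05%.

Employed = 88.15 + 20.50 = 108.65 million.
Unemployed = 3.07 + 1.52 = 4.59 million (jobless and actively searching, or on temporary layoff).
Labor force = 108.65 + 4.59 = 113.24 million.
Unemployment rate = 4.59 / 113.24 = 4.05%.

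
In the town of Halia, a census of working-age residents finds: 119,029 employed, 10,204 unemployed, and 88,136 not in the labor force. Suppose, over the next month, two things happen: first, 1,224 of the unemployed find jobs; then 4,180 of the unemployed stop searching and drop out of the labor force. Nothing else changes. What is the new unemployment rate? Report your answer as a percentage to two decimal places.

Initially, labor force = 119,029 + 10,204 = 129,233, so u = 10,204/129,233 = 7.90%.
After the first change, unemployed falls and employed rises by 1,224; labor force unchanged → E = 120,253, U = 8,980, labor force = 129,233.
After the second change, unemployed and labor force both fall by 4,180 → E = 120,253, U = 4,800, labor force = 125,053.
New unemployment rate = 4,800 / 125,053 = 3.84%.

New unemployment rate ≈ 3.84%.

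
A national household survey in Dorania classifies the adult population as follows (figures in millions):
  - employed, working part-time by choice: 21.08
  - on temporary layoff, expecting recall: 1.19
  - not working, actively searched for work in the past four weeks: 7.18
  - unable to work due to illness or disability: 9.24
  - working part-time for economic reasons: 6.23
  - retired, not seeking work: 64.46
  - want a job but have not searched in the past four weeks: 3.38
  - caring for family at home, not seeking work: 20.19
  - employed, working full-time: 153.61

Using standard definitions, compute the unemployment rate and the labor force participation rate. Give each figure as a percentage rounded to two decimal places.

Unemployment rate ≈ 4.42%; labor force participation rate ≈ 66.06%.

Employed = 21.08 + 6.23 + 153.61 = 180.92 million (anyone who worked, including part-time for economic reasons, counts as employed).
Unemployed = 1.19 + 7.18 = 8.37 million (jobless and actively searching, or on temporary layoff).
Labor force = 180.92 + 8.37 = 189.29 million.
Not in labor force = 9.24 + 64.46 + 3.38 + 20.19 = 97.27 million (those not working and not actively searching are outside the labor force — including those who want a job but have given up searching).
Civilian working-age population = 189.29 + 97.27 = 286.56 million.
Unemployment rate = 8.37 / 189.29 = 4.42%.
Labor force participation rate = 189.29 / 286.56 = 66.06%.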